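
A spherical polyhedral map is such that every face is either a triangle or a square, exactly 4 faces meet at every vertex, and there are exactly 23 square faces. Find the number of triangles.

Let x be the number of triangles; then F = 23 + x.
Edge–face incidences: 2E = 4·23 + 3·x = 92 + 3x.
Every vertex has degree 4, so 4V = 2E.
Euler: V − E + F = 2 ⇒ (2E)/4 − E + (23 + x) = 2.
Multiply by 8: 2·(2E) − 4·(2E) + 8·(23 + x) = 16, i.e. 184 + 8x − 2·(92 + 3x) = 16.
Collecting terms: 2x = 16, so x = 8.
Then 2E = 92 + 3·8 = 116, so E = 58, V = 2E/4 = 29, F = 23 + 8 = 31.

8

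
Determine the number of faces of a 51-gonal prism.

A prism on an n-gon has two n-gon bases and n rectangular sides: V = 2·51 = 102, E = 3·51 = 153, F = 51 + 2 = 53.

53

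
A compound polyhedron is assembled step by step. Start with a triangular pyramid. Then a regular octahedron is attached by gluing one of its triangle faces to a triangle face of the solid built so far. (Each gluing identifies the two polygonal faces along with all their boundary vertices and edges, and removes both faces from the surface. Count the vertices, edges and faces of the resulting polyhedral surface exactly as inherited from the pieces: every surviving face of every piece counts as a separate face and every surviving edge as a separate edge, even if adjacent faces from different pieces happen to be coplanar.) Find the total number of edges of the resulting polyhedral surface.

A triangular pyramid: V=4, E=6, F=4.
Attach a regular octahedron (V=6, E=12, F=8) along a 3-gon: merge 3 vertices and 3 edges, delete both glued faces → V=7, E=15, F=10.
Check: V − E + F = 7 − 15 + 10 = 2.

15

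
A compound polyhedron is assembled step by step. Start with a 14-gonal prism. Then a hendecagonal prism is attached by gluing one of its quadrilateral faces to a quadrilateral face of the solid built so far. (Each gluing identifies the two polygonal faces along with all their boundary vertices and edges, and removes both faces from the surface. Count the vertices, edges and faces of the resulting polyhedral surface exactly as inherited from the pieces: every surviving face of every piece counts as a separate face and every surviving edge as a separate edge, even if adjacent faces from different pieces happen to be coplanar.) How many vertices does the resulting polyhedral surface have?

46

A 14-gonal prism: V=28, E=42, F=16.
Attach a hendecagonal prism (V=22, E=33, F=13) along a 4-gon: merge 4 vertices and 4 edges, delete both glued faces → V=46, E=71, F=27.
Check: V − E + F = 46 − 71 + 27 = 2.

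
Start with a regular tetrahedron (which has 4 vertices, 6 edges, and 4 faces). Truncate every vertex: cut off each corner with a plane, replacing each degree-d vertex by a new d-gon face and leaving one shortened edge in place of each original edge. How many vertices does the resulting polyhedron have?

Truncation replaces each original edge-end by a new vertex, so V′ = 2E = 12.
Each original edge survives, and each old vertex of degree d contributes d new edges; summing degrees gives Σd = 2E, so E′ = E + 2E = 3E = 18.
Each original face survives and each original vertex becomes one new face: F′ = F + V = 8.

12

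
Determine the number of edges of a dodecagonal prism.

36

A prism on an n-gon has two n-gon bases and n rectangular sides: V = 2·12 = 24, E = 3·12 = 36, F = 12 + 2 = 14.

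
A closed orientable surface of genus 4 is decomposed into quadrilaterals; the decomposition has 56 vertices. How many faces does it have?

62

χ = 2 − 2·4 = -6, and every face is a square so 4F = 2E.
V − E + F = -6 with E = 4F/2 gives 56 − (4/2 − 1)·F = -6, so F = 62 and E = 124.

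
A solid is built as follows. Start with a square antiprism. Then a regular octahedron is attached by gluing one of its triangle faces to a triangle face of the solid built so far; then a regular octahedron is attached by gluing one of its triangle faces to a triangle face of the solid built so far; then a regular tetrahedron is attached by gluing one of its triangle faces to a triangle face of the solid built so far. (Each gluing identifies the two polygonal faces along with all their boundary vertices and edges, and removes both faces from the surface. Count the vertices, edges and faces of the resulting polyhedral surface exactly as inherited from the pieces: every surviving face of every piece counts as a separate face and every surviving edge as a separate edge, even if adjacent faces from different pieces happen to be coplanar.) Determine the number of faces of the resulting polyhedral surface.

A square antiprism: V=8, E=16, F=10.
Attach a regular octahedron (V=6, E=12, F=8) along a 3-gon: merge 3 vertices and 3 edges, delete both glued faces → V=11, E=25, F=16.
Attach a regular octahedron (V=6, E=12, F=8) along a 3-gon: merge 3 vertices and 3 edges, delete both glued faces → V=14, E=34, F=22.
Attach a regular tetrahedron (V=4, E=6, F=4) along a 3-gon: merge 3 vertices and 3 edges, delete both glued faces → V=15, E=37, F=24.
Check: V − E + F = 15 − 37 + 24 = 2.

24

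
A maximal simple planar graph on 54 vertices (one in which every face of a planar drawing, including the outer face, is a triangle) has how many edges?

156

In a plane triangulation 3F = 2E and V − E + F = 2, so E = 3V − 6 = 3·54 − 6 = 156.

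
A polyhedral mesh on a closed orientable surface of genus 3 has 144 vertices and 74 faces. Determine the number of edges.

For a closed orientable surface of genus 3, χ = 2 − 2·3 = -4.
E = V + F − (-4) = 144 + 74 − (-4) = 222.

222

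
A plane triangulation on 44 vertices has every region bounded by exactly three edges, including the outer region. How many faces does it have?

In a plane triangulation 3F = 2E and V − E + F = 2, so F = 2V − 4 = 2·44 − 4 = 84.

84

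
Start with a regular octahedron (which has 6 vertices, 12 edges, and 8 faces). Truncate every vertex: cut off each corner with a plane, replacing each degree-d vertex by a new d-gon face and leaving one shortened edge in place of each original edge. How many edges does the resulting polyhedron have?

36

Truncation replaces each original edge-end by a new vertex, so V′ = 2E = 24.
Each original edge survives, and each old vertex of degree d contributes d new edges; summing degrees gives Σd = 2E, so E′ = E + 2E = 3E = 36.
Each original face survives and each original vertex becomes one new face: F′ = F + V = 14.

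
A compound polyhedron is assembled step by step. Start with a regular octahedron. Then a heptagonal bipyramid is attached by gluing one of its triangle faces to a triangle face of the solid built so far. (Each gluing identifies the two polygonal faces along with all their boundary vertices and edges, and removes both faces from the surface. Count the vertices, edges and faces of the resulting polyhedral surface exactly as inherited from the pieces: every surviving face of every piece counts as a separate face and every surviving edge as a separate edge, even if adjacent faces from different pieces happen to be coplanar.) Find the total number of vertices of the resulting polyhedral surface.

12

A regular octahedron: V=6, E=12, F=8.
Attach a heptagonal bipyramid (V=9, E=21, F=14) along a 3-gon: merge 3 vertices and 3 edges, delete both glued faces → V=12, E=30, F=20.
Check: V − E + F = 12 − 30 + 20 = 2.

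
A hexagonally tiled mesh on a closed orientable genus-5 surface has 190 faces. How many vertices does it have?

372

χ = 2 − 2·5 = -8, and every face is a hexagon so 6F = 2E.
E = 6·190/2 = 570. Then V = -8 + E − F = -8 + 570 − 190 = 372.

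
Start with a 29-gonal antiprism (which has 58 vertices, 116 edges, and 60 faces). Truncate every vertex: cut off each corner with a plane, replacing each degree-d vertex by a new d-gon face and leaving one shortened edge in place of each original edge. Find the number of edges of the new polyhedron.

Truncation replaces each original edge-end by a new vertex, so V′ = 2E = 232.
Each original edge survives, and each old vertex of degree d contributes d new edges; summing degrees gives Σd = 2E, so E′ = E + 2E = 3E = 348.
Each original face survives and each original vertex becomes one new face: F′ = F + V = 118.

348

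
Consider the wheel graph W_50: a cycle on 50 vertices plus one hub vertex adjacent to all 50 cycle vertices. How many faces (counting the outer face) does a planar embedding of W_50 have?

51

W_50 has V = 50 + 1 = 51 vertices and E = 2·50 = 100 edges.
By Euler's formula F = 2 − V + E = 2 − 51 + 100 = 51.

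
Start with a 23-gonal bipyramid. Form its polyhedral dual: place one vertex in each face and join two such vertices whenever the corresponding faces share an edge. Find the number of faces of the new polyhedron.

25

The base solid has V = 25, E = 69, F = 46.
The dual swaps V and F and preserves E: V′ = F = 46, E′ = E = 69, F′ = V = 25.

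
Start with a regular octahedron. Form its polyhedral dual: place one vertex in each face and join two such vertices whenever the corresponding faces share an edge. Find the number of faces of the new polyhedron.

The base solid has V = 6, E = 12, F = 8.
The dual swaps V and F and preserves E: V′ = F = 8, E′ = E = 12, F′ = V = 6.

6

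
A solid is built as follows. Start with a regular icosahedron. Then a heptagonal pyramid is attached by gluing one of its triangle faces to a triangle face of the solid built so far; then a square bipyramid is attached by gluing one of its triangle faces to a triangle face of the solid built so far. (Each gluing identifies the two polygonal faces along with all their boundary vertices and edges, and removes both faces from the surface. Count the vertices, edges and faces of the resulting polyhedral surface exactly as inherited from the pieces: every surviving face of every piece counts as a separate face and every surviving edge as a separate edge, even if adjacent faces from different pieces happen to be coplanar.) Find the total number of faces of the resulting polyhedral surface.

A regular icosahedron: V=12, E=30, F=20.
Attach a heptagonal pyramid (V=8, E=14, F=8) along a 3-gon: merge 3 vertices and 3 edges, delete both glued faces → V=17, E=41, F=26.
Attach a square bipyramid (V=6, E=12, F=8) along a 3-gon: merge 3 vertices and 3 edges, delete both glued faces → V=20, E=50, F=32.
Check: V − E + F = 20 − 50 + 32 = 2.

32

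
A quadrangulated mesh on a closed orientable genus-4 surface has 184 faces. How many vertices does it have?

χ = 2 − 2·4 = -6, and every face is a square so 4F = 2E.
E = 4·184/2 = 368. Then V = -6 + E − F = -6 + 368 − 184 = 178.

178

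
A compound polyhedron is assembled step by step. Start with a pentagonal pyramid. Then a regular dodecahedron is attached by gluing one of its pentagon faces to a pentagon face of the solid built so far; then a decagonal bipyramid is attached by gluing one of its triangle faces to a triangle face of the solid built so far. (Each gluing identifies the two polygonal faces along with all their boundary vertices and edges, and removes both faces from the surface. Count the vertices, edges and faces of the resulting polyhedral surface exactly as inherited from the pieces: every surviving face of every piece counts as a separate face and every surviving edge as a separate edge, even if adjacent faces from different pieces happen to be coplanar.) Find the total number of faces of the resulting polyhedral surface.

34

A pentagonal pyramid: V=6, E=10, F=6.
Attach a regular dodecahedron (V=20, E=30, F=12) along a 5-gon: merge 5 vertices and 5 edges, delete both glued faces → V=21, E=35, F=16.
Attach a decagonal bipyramid (V=12, E=30, F=20) along a 3-gon: merge 3 vertices and 3 edges, delete both glued faces → V=30, E=62, F=34.
Check: V − E + F = 30 − 62 + 34 = 2.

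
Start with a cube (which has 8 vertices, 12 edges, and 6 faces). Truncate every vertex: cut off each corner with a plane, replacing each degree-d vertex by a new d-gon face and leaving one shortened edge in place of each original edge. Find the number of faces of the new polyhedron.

Truncation replaces each original edge-end by a new vertex, so V′ = 2E = 24.
Each original edge survives, and each old vertex of degree d contributes d new edges; summing degrees gives Σd = 2E, so E′ = E + 2E = 3E = 36.
Each original face survives and each original vertex becomes one new face: F′ = F + V = 14.

14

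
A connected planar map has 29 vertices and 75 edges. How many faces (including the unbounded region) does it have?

48

Euler's formula for a connected plane graph: V − E + F = 2, so F = 2 − 29 + 75 = 48.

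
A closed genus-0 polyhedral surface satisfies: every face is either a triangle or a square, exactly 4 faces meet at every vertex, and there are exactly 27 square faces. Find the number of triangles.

Let x be the number of triangles; then F = 27 + x.
Edge–face incidences: 2E = 4·27 + 3·x = 108 + 3x.
Every vertex has degree 4, so 4V = 2E.
Euler: V − E + F = 2 ⇒ (2E)/4 − E + (27 + x) = 2.
Multiply by 8: 2·(2E) − 4·(2E) + 8·(27 + x) = 16, i.e. 216 + 8x − 2·(108 + 3x) = 16.
Collecting terms: 2x = 16, so x = 8.
Then 2E = 108 + 3·8 = 132, so E = 66, V = 2E/4 = 33, F = 27 + 8 = 35.

8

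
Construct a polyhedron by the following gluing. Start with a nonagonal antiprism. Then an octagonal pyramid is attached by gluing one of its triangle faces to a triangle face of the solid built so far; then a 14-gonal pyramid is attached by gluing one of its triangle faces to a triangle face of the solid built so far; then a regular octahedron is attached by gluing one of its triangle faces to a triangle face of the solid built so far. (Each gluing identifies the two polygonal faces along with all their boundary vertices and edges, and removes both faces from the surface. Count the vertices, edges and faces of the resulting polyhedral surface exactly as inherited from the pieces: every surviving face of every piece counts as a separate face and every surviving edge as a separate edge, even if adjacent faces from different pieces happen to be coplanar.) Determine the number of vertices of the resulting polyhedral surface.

A nonagonal antiprism: V=18, E=36, F=20.
Attach an octagonal pyramid (V=9, E=16, F=9) along a 3-gon: merge 3 vertices and 3 edges, delete both glued faces → V=24, E=49, F=27.
Attach a 14-gonal pyramid (V=15, E=28, F=15) along a 3-gon: merge 3 vertices and 3 edges, delete both glued faces → V=36, E=74, F=40.
Attach a regular octahedron (V=6, E=12, F=8) along a 3-gon: merge 3 vertices and 3 edges, delete both glued faces → V=39, E=83, F=46.
Check: V − E + F = 39 − 83 + 46 = 2.

39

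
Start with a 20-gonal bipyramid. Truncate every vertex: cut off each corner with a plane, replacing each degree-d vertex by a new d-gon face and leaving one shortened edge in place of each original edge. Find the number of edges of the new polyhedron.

180

The base solid has V = 22, E = 60, F = 40.
Truncation replaces each original edge-end by a new vertex, so V′ = 2E = 120.
Each original edge survives, and each old vertex of degree d contributes d new edges; summing degrees gives Σd = 2E, so E′ = E + 2E = 3E = 180.
Each original face survives and each original vertex becomes one new face: F′ = F + V = 62.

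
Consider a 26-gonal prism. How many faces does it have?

28

A prism on an n-gon has two n-gon bases and n rectangular sides: V = 2·26 = 52, E = 3·26 = 78, F = 26 + 2 = 28.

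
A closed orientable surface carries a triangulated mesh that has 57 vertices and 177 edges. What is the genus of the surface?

Every face is a triangle and each edge borders two faces, so 3F = 2·177, giving F = 118.
χ = V − E + F = 57 − 177 + 118 = -2.
For a closed orientable surface χ = 2 − 2g, so g = (2 − (-2))/2 = 2.

2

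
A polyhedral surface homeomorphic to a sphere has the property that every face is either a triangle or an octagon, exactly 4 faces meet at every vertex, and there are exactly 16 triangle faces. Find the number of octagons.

2

Let x be the number of octagons; then F = 16 + x.
Edge–face incidences: 2E = 3·16 + 8·x = 48 + 8x.
Every vertex has degree 4, so 4V = 2E.
Euler: V − E + F = 2 ⇒ (2E)/4 − E + (16 + x) = 2.
Multiply by 8: 2·(2E) − 4·(2E) + 8·(16 + x) = 16, i.e. 128 + 8x − 2·(48 + 8x) = 16.
Collecting terms: −8x + 32 = 16, so −8x = −16, so x = 2.
Then 2E = 48 + 8·2 = 64, so E = 32, V = 2E/4 = 16, F = 16 + 2 = 18.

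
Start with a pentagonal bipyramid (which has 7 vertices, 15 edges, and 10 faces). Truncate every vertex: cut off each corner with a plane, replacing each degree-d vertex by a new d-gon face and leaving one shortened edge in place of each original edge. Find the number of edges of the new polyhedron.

Truncation replaces each original edge-end by a new vertex, so V′ = 2E = 30.
Each original edge survives, and each old vertex of degree d contributes d new edges; summing degrees gives Σd = 2E, so E′ = E + 2E = 3E = 45.
Each original face survives and each original vertex becomes one new face: F′ = F + V = 17.

45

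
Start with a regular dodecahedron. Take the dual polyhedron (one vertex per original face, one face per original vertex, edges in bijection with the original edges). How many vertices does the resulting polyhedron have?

The base solid has V = 20, E = 30, F = 12.
The dual swaps V and F and preserves E: V′ = F = 12, E′ = E = 30, F′ = V = 20.

12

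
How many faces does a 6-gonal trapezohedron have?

12

The n-trapezohedron (dual of the n-antiprism) has V = 2·6 + 2 = 14, E = 4·6 = 24, F = 2·6 = 12.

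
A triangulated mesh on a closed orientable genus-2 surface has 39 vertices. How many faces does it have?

82

χ = 2 − 2·2 = -2, and every face is a triangle so 3F = 2E.
V − E + F = -2 with E = 3F/2 gives 39 − (3/2 − 1)·F = -2, so F = 82 and E = 123.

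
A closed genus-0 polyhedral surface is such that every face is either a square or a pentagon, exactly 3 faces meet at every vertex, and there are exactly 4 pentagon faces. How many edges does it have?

18

Let x be the number of squares; then F = 4 + x.
Edge–face incidences: 2E = 5·4 + 4·x = 20 + 4x.
Every vertex has degree 3, so 3V = 2E.
Euler: V − E + F = 2 ⇒ (2E)/3 − E + (4 + x) = 2.
Multiply by 6: 2·(2E) − 3·(2E) + 6·(4 + x) = 12, i.e. 24 + 6x − (20 + 4x) = 12.
Collecting terms: 2x + 4 = 12, so 2x = 8, so x = 4.
Then 2E = 20 + 4·4 = 36, so E = 18, V = 2E/3 = 12, F = 4 + 4 = 8.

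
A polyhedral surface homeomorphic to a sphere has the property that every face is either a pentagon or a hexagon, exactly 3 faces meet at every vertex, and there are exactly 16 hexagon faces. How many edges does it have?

78

Let x be the number of pentagons; then F = 16 + x.
Edge–face incidences: 2E = 6·16 + 5·x = 96 + 5x.
Every vertex has degree 3, so 3V = 2E.
Euler: V − E + F = 2 ⇒ (2E)/3 − E + (16 + x) = 2.
Multiply by 6: 2·(2E) − 3·(2E) + 6·(16 + x) = 12, i.e. 96 + 6x − (96 + 5x) = 12.
Collecting terms: x = 12.
Then 2E = 96 + 5·12 = 156, so E = 78, V = 2E/3 = 52, F = 16 + 12 = 28.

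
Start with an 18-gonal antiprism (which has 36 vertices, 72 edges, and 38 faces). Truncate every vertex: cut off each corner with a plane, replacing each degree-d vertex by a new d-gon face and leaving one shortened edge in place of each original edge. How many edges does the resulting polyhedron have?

216

Truncation replaces each original edge-end by a new vertex, so V′ = 2E = 144.
Each original edge survives, and each old vertex of degree d contributes d new edges; summing degrees gives Σd = 2E, so E′ = E + 2E = 3E = 216.
Each original face survives and each original vertex becomes one new face: F′ = F + V = 74.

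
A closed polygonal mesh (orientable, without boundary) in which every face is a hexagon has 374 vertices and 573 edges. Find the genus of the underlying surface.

5

Every face is a hexagon and each edge borders two faces, so 6F = 2·573, giving F = 191.
χ = V − E + F = 374 − 573 + 191 = -8.
For a closed orientable surface χ = 2 − 2g, so g = (2 − (-8))/2 = 5.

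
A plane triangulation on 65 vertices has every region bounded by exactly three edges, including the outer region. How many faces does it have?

In a plane triangulation 3F = 2E and V − E + F = 2, so F = 2V − 4 = 2·65 − 4 = 126.

126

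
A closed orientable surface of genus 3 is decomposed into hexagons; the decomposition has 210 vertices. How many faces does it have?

107

χ = 2 − 2·3 = -4, and every face is a hexagon so 6F = 2E.
V − E + F = -4 with E = 6F/2 gives 210 − (6/2 − 1)·F = -4, so F = 107 and E = 321.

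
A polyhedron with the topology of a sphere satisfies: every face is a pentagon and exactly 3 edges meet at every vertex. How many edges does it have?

Each face has 5 edges and each edge borders two faces, so 2E = 5F.
Each vertex has degree 3, so 3V = 2E and hence V = 5F/3.
Euler: V − E + F = 2 ⇒ (5F/3) − (5F/2) + F = 2.
Multiply by 6: (10 − 15 + 6)F = 12, i.e. 1F = 12.
So F = 12, E = 5·12/2 = 30, V = 5·12/3 = 20.

30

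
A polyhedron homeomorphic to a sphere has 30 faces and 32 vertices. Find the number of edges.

60

Here V − E + F = 2.
E = V + F − (2) = 32 + 30 − (2) = 60.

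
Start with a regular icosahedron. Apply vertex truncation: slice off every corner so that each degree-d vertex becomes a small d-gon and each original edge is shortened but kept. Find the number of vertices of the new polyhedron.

The base solid has V = 12, E = 30, F = 20.
Truncation replaces each original edge-end by a new vertex, so V′ = 2E = 60.
Each original edge survives, and each old vertex of degree d contributes d new edges; summing degrees gives Σd = 2E, so E′ = E + 2E = 3E = 90.
Each original face survives and each original vertex becomes one new face: F′ = F + V = 32.

60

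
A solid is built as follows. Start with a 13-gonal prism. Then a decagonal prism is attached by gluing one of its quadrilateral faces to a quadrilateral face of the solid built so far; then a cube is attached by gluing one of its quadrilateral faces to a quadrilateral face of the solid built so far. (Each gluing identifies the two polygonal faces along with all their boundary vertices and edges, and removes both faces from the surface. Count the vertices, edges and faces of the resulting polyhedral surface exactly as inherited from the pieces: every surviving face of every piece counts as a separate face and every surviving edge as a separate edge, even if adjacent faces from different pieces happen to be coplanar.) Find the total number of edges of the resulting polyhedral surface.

A 13-gonal prism: V=26, E=39, F=15.
Attach a decagonal prism (V=20, E=30, F=12) along a 4-gon: merge 4 vertices and 4 edges, delete both glued faces → V=42, E=65, F=25.
Attach a cube (V=8, E=12, F=6) along a 4-gon: merge 4 vertices and 4 edges, delete both glued faces → V=46, E=73, F=29.
Check: V − E + F = 46 − 73 + 29 = 2.

73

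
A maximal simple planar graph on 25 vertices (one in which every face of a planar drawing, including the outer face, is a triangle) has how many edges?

69

In a plane triangulation 3F = 2E and V − E + F = 2, so E = 3V − 6 = 3·25 − 6 = 69.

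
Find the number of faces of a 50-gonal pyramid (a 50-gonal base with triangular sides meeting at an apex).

51

A pyramid on an n-gon base has one n-gon and n triangles: V = 50 + 1 = 51, E = 2·50 = 100, F = 50 + 1 = 51.
Check: V − E + F = 51 − 100 + 51 = 2.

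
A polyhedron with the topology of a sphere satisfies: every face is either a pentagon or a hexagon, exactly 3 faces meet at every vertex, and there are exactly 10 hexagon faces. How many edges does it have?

60

Let x be the number of pentagons; then F = 10 + x.
Edge–face incidences: 2E = 6·10 + 5·x = 60 + 5x.
Every vertex has degree 3, so 3V = 2E.
Euler: V − E + F = 2 ⇒ (2E)/3 − E + (10 + x) = 2.
Multiply by 6: 2·(2E) − 3·(2E) + 6·(10 + x) = 12, i.e. 60 + 6x − (60 + 5x) = 12.
Collecting terms: x = 12.
Then 2E = 60 + 5·12 = 120, so E = 60, V = 2E/3 = 40, F = 10 + 12 = 22.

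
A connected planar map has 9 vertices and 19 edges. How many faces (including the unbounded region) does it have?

Euler's formula for a connected plane graph: V − E + F = 2, so F = 2 − 9 + 19 = 12.

12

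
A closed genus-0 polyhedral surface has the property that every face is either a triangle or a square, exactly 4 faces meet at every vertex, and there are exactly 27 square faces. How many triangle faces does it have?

Let x be the number of triangles; then F = 27 + x.
Edge–face incidences: 2E = 4·27 + 3·x = 108 + 3x.
Every vertex has degree 4, so 4V = 2E.
Euler: V − E + F = 2 ⇒ (2E)/4 − E + (27 + x) = 2.
Multiply by 8: 2·(2E) − 4·(2E) + 8·(27 + x) = 16, i.e. 216 + 8x − 2·(108 + 3x) = 16.
Collecting terms: 2x = 16, so x = 8.
Then 2E = 108 + 3·8 = 132, so E = 66, V = 2E/4 = 33, F = 27 + 8 = 35.

8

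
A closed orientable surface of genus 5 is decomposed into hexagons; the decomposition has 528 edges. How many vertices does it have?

344

χ = 2 − 2·5 = -8, and every face is a hexagon so 6F = 2E.
F = 2E/6 = 176. Then V = -8 + E − F = -8 + 528 − 176 = 344.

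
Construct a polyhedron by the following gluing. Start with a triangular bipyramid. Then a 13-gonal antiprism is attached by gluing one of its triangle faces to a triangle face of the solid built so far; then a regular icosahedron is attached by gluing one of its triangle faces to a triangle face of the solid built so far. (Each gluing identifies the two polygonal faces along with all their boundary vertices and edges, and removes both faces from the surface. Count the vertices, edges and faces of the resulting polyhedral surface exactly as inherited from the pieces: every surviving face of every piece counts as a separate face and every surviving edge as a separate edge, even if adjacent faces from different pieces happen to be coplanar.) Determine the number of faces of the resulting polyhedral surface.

A triangular bipyramid: V=5, E=9, F=6.
Attach a 13-gonal antiprism (V=26, E=52, F=28) along a 3-gon: merge 3 vertices and 3 edges, delete both glued faces → V=28, E=58, F=32.
Attach a regular icosahedron (V=12, E=30, F=20) along a 3-gon: merge 3 vertices and 3 edges, delete both glued faces → V=37, E=85, F=50.
Check: V − E + F = 37 − 85 + 50 = 2.

50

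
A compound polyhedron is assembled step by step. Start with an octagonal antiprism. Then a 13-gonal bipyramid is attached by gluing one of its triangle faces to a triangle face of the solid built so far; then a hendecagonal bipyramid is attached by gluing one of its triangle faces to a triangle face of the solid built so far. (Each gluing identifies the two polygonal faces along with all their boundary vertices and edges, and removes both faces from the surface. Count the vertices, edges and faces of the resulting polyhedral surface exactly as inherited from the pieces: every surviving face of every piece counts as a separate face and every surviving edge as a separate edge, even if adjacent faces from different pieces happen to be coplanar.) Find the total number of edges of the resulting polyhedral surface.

98

An octagonal antiprism: V=16, E=32, F=18.
Attach a 13-gonal bipyramid (V=15, E=39, F=26) along a 3-gon: merge 3 vertices and 3 edges, delete both glued faces → V=28, E=68, F=42.
Attach a hendecagonal bipyramid (V=13, E=33, F=22) along a 3-gon: merge 3 vertices and 3 edges, delete both glued faces → V=38, E=98, F=62.
Check: V − E + F = 38 − 98 + 62 = 2.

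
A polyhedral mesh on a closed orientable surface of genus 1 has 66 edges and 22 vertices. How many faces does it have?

44

For a closed orientable surface of genus 1, χ = 2 − 2·1 = 0.
F = 0 − V + E = 0 − 22 + 66 = 44.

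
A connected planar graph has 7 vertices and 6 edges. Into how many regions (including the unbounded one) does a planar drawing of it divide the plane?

Euler's formula for a connected plane graph: V − E + F = 2, so F = 2 − 7 + 6 = 1.

1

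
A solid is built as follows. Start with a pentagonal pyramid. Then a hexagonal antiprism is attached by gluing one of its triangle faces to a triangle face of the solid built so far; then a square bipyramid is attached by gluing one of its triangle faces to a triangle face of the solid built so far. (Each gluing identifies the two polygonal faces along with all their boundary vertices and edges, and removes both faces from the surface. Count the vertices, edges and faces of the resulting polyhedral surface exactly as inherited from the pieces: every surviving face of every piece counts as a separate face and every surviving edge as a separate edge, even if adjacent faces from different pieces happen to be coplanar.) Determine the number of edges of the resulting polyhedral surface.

40

A pentagonal pyramid: V=6, E=10, F=6.
Attach a hexagonal antiprism (V=12, E=24, F=14) along a 3-gon: merge 3 vertices and 3 edges, delete both glued faces → V=15, E=31, F=18.
Attach a square bipyramid (V=6, E=12, F=8) along a 3-gon: merge 3 vertices and 3 edges, delete both glued faces → V=18, E=40, F=24.
Check: V − E + F = 18 − 40 + 24 = 2.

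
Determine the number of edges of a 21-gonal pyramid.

A pyramid on an n-gon base has one n-gon and n triangles: V = 21 + 1 = 22, E = 2·21 = 42, F = 21 + 1 = 22.

42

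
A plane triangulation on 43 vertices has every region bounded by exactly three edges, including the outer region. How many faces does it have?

In a plane triangulation 3F = 2E and V − E + F = 2, so F = 2V − 4 = 2·43 − 4 = 82.

82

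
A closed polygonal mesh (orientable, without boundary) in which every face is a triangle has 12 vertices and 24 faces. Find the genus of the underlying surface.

Every face is a triangle, so 2E = 3·24 = 72, giving E = 36.
χ = V − E + F = 12 − 36 + 24 = 0.
For a closed orientable surface χ = 2 − 2g, so g = (2 − (0))/2 = 1.

1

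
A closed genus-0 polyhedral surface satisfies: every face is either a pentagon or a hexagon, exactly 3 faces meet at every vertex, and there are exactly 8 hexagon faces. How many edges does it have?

Let x be the number of pentagons; then F = 8 + x.
Edge–face incidences: 2E = 6·8 + 5·x = 48 + 5x.
Every vertex has degree 3, so 3V = 2E.
Euler: V − E + F = 2 ⇒ (2E)/3 − E + (8 + x) = 2.
Multiply by 6: 2·(2E) − 3·(2E) + 6·(8 + x) = 12, i.e. 48 + 6x − (48 + 5x) = 12.
Collecting terms: x = 12.
Then 2E = 48 + 5·12 = 108, so E = 54, V = 2E/3 = 36, F = 8 + 12 = 20.

54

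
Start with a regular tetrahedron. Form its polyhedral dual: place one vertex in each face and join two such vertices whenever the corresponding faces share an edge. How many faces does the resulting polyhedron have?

The base solid has V = 4, E = 6, F = 4.
The dual swaps V and F and preserves E: V′ = F = 4, E′ = E = 6, F′ = V = 4.

4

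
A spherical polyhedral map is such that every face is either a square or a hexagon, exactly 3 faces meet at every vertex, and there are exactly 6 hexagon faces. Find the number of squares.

6

Let x be the number of squares; then F = 6 + x.
Edge–face incidences: 2E = 6·6 + 4·x = 36 + 4x.
Every vertex has degree 3, so 3V = 2E.
Euler: V − E + F = 2 ⇒ (2E)/3 − E + (6 + x) = 2.
Multiply by 6: 2·(2E) − 3·(2E) + 6·(6 + x) = 12, i.e. 36 + 6x − (36 + 4x) = 12.
Collecting terms: 2x = 12, so x = 6.
Then 2E = 36 + 4·6 = 60, so E = 30, V = 2E/3 = 20, F = 6 + 6 = 12.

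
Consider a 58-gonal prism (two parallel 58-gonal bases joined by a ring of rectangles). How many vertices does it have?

116

A prism on an n-gon has two n-gon bases and n rectangular sides: V = 2·58 = 116, E = 3·58 = 174, F = 58 + 2 = 60.
Check: V − E + F = 116 − 174 + 60 = 2.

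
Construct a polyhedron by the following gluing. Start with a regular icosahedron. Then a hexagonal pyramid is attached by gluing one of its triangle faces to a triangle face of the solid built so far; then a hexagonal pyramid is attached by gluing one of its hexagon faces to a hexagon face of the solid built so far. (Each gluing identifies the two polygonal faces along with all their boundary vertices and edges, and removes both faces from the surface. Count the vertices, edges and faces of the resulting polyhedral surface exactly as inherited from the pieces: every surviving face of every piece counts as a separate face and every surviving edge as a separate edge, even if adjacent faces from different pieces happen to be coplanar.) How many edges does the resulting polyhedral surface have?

A regular icosahedron: V=12, E=30, F=20.
Attach a hexagonal pyramid (V=7, E=12, F=7) along a 3-gon: merge 3 vertices and 3 edges, delete both glued faces → V=16, E=39, F=25.
Attach a hexagonal pyramid (V=7, E=12, F=7) along a 6-gon: merge 6 vertices and 6 edges, delete both glued faces → V=17, E=45, F=30.
Check: V − E + F = 17 − 45 + 30 = 2.

45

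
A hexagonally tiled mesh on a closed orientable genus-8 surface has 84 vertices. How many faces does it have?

χ = 2 − 2·8 = -14, and every face is a hexagon so 6F = 2E.
V − E + F = -14 with E = 6F/2 gives 84 − (6/2 − 1)·F = -14, so F = 49 and E = 147.

49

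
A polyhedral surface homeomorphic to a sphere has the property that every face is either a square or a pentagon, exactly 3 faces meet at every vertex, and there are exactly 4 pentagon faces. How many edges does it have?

Let x be the number of squares; then F = 4 + x.
Edge–face incidences: 2E = 5·4 + 4·x = 20 + 4x.
Every vertex has degree 3, so 3V = 2E.
Euler: V − E + F = 2 ⇒ (2E)/3 − E + (4 + x) = 2.
Multiply by 6: 2·(2E) − 3·(2E) + 6·(4 + x) = 12, i.e. 24 + 6x − (20 + 4x) = 12.
Collecting terms: 2x + 4 = 12, so 2x = 8, so x = 4.
Then 2E = 20 + 4·4 = 36, so E = 18, V = 2E/3 = 12, F = 4 + 4 = 8.

18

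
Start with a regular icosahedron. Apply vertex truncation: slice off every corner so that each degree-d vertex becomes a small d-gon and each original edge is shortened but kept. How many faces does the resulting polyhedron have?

32

The base solid has V = 12, E = 30, F = 20.
Truncation replaces each original edge-end by a new vertex, so V′ = 2E = 60.
Each original edge survives, and each old vertex of degree d contributes d new edges; summing degrees gives Σd = 2E, so E′ = E + 2E = 3E = 90.
Each original face survives and each original vertex becomes one new face: F′ = F + V = 32.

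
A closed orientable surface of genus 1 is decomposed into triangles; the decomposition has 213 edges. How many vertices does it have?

χ = 2 − 2·1 = 0, and every face is a triangle so 3F = 2E.
F = 2E/3 = 142. Then V = 0 + E − F = 0 + 213 − 142 = 71.

71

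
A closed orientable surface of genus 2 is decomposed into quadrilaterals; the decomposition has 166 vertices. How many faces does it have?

168

χ = 2 − 2·2 = -2, and every face is a square so 4F = 2E.
V − E + F = -2 with E = 4F/2 gives 166 − (4/2 − 1)·F = -2, so F = 168 and E = 336.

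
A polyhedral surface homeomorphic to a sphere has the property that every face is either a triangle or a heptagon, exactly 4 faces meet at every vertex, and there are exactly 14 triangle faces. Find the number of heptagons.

Let x be the number of heptagons; then F = 14 + x.
Edge–face incidences: 2E = 3·14 + 7·x = 42 + 7x.
Every vertex has degree 4, so 4V = 2E.
Euler: V − E + F = 2 ⇒ (2E)/4 − E + (14 + x) = 2.
Multiply by 8: 2·(2E) − 4·(2E) + 8·(14 + x) = 16, i.e. 112 + 8x − 2·(42 + 7x) = 16.
Collecting terms: −6x + 28 = 16, so −6x = −12, so x = 2.
Then 2E = 42 + 7·2 = 56, so E = 28, V = 2E/4 = 14, F = 14 + 2 = 16.

2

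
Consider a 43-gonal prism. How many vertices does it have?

A prism on an n-gon has two n-gon bases and n rectangular sides: V = 2·43 = 86, E = 3·43 = 129, F = 43 + 2 = 45.

86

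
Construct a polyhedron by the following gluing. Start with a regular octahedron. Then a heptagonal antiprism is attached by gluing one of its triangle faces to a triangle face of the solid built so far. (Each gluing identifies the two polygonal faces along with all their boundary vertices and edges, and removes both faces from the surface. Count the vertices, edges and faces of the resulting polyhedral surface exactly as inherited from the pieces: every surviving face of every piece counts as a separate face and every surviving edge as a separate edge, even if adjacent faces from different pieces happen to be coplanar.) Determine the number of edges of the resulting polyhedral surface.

37

A regular octahedron: V=6, E=12, F=8.
Attach a heptagonal antiprism (V=14, E=28, F=16) along a 3-gon: merge 3 vertices and 3 edges, delete both glued faces → V=17, E=37, F=22.
Check: V − E + F = 17 − 37 + 22 = 2.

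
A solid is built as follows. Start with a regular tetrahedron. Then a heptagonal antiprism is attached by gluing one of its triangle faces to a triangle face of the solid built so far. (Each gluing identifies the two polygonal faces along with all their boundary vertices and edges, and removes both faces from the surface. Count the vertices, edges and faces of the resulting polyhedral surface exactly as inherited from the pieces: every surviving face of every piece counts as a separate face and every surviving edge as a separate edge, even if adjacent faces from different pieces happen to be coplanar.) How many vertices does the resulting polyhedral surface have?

A regular tetrahedron: V=4, E=6, F=4.
Attach a heptagonal antiprism (V=14, E=28, F=16) along a 3-gon: merge 3 vertices and 3 edges, delete both glued faces → V=15, E=31, F=18.
Check: V − E + F = 15 − 31 + 18 = 2.

15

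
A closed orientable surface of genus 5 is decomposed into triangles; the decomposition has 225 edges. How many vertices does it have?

χ = 2 − 2·5 = -8, and every face is a triangle so 3F = 2E.
F = 2E/3 = 150. Then V = -8 + E − F = -8 + 225 − 150 = 67.

67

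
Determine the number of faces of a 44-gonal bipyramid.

A bipyramid over an n-gon has 2n triangular faces and n + 2 vertices: V = 44 + 2 = 46, E = 3·44 = 132, F = 2·44 = 88.
Check: V − E + F = 46 − 132 + 88 = 2.

88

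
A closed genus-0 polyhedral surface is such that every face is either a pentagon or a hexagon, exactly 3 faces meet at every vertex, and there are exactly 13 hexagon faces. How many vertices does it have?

Let x be the number of pentagons; then F = 13 + x.
Edge–face incidences: 2E = 6·13 + 5·x = 78 + 5x.
Every vertex has degree 3, so 3V = 2E.
Euler: V − E + F = 2 ⇒ (2E)/3 − E + (13 + x) = 2.
Multiply by 6: 2·(2E) − 3·(2E) + 6·(13 + x) = 12, i.e. 78 + 6x − (78 + 5x) = 12.
Collecting terms: x = 12.
Then 2E = 78 + 5·12 = 138, so E = 69, V = 2E/3 = 46, F = 13 + 12 = 25.

46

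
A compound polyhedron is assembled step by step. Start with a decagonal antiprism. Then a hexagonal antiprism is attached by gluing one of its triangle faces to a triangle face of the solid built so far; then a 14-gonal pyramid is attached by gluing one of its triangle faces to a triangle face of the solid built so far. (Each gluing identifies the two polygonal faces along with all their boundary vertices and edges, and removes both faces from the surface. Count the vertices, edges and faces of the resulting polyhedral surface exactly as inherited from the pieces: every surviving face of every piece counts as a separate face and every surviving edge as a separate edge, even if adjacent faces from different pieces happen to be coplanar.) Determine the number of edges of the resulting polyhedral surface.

A decagonal antiprism: V=20, E=40, F=22.
Attach a hexagonal antiprism (V=12, E=24, F=14) along a 3-gon: merge 3 vertices and 3 edges, delete both glued faces → V=29, E=61, F=34.
Attach a 14-gonal pyramid (V=15, E=28, F=15) along a 3-gon: merge 3 vertices and 3 edges, delete both glued faces → V=41, E=86, F=47.
Check: V − E + F = 41 − 86 + 47 = 2.

86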